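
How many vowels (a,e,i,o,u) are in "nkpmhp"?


Input: nkpmhp
Checking each character:
  'n' at position 0: consonant
  'k' at position 1: consonant
  'p' at position 2: consonant
  'm' at position 3: consonant
  'h' at position 4: consonant
  'p' at position 5: consonant
Total vowels: 0

0


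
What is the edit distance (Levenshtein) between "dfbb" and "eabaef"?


Computing edit distance: "dfbb" -> "eabaef"
DP table:
           e    a    b    a    e    f
      0    1    2    3    4    5    6
  d   1    1    2    3    4    5    6
  f   2    2    2    3    4    5    5
  b   3    3    3    2    3    4    5
  b   4    4    4    3    3    4    5
Edit distance = dp[4][6] = 5

5


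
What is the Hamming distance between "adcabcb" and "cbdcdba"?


Comparing "adcabcb" and "cbdcdba" position by position:
  Position 0: 'a' vs 'c' => differ
  Position 1: 'd' vs 'b' => differ
  Position 2: 'c' vs 'd' => differ
  Position 3: 'a' vs 'c' => differ
  Position 4: 'b' vs 'd' => differ
  Position 5: 'c' vs 'b' => differ
  Position 6: 'b' vs 'a' => differ
Total differences (Hamming distance): 7

7


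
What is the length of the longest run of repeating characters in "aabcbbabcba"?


Input: "aabcbbabcba"
Scanning for longest run:
  Position 1 ('a'): continues run of 'a', length=2
  Position 2 ('b'): new char, reset run to 1
  Position 3 ('c'): new char, reset run to 1
  Position 4 ('b'): new char, reset run to 1
  Position 5 ('b'): continues run of 'b', length=2
  Position 6 ('a'): new char, reset run to 1
  Position 7 ('b'): new char, reset run to 1
  Position 8 ('c'): new char, reset run to 1
  Position 9 ('b'): new char, reset run to 1
  Position 10 ('a'): new char, reset run to 1
Longest run: 'a' with length 2

2


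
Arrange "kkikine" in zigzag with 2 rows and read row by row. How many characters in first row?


Zigzag "kkikine" into 2 rows:
Placing characters:
  'k' => row 0
  'k' => row 1
  'i' => row 0
  'k' => row 1
  'i' => row 0
  'n' => row 1
  'e' => row 0
Rows:
  Row 0: "kiie"
  Row 1: "kkn"
First row length: 4

4


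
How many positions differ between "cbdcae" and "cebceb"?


Comparing "cbdcae" and "cebceb" position by position:
  Position 0: 'c' vs 'c' => same
  Position 1: 'b' vs 'e' => DIFFER
  Position 2: 'd' vs 'b' => DIFFER
  Position 3: 'c' vs 'c' => same
  Position 4: 'a' vs 'e' => DIFFER
  Position 5: 'e' vs 'b' => DIFFER
Positions that differ: 4

4


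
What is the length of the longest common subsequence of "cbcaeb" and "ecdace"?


LCS of "cbcaeb" and "ecdace"
DP table:
           e    c    d    a    c    e
      0    0    0    0    0    0    0
  c   0    0    1    1    1    1    1
  b   0    0    1    1    1    1    1
  c   0    0    1    1    1    2    2
  a   0    0    1    1    2    2    2
  e   0    1    1    1    2    2    3
  b   0    1    1    1    2    2    3
LCS length = dp[6][6] = 3

3


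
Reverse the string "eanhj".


Input: eanhj
Reading characters right to left:
  Position 4: 'j'
  Position 3: 'h'
  Position 2: 'n'
  Position 1: 'a'
  Position 0: 'e'
Reversed: jhnae

jhnae


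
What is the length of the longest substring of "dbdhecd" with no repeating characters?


Input: "dbdhecd"
Sliding window (track last position of each char):
  Position 0 ('d'): window [0,0] length 1 -- new best
  Position 1 ('b'): window [0,1] length 2 -- new best
  Position 2 ('d'): repeat (last at 0), move window start to 1
  Position 2 ('d'): window [1,2] length 2
  Position 3 ('h'): window [1,3] length 3 -- new best
  Position 4 ('e'): window [1,4] length 4 -- new best
  Position 5 ('c'): window [1,5] length 5 -- new best
  Position 6 ('d'): repeat (last at 2), move window start to 3
  Position 6 ('d'): window [3,6] length 4
Longest substring with no repeats: "bdhec" with length 5

5


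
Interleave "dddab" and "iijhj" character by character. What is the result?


Interleaving "dddab" and "iijhj":
  Position 0: 'd' from first, 'i' from second => "di"
  Position 1: 'd' from first, 'i' from second => "di"
  Position 2: 'd' from first, 'j' from second => "dj"
  Position 3: 'a' from first, 'h' from second => "ah"
  Position 4: 'b' from first, 'j' from second => "bj"
Result: dididjahbj

dididjahbj


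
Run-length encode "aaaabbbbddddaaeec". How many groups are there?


Input: aaaabbbbddddaaeec
Scanning for consecutive runs:
  Group 1: 'a' x 4 (positions 0-3)
  Group 2: 'b' x 4 (positions 4-7)
  Group 3: 'd' x 4 (positions 8-11)
  Group 4: 'a' x 2 (positions 12-13)
  Group 5: 'e' x 2 (positions 14-15)
  Group 6: 'c' x 1 (positions 16-16)
Total groups: 6

6


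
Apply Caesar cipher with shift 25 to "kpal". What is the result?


Caesar cipher: shift "kpal" by 25
  'k' (pos 10) + 25 = pos 9 = 'j'
  'p' (pos 15) + 25 = pos 14 = 'o'
  'a' (pos 0) + 25 = pos 25 = 'z'
  'l' (pos 11) + 25 = pos 10 = 'k'
Result: jozk

jozk


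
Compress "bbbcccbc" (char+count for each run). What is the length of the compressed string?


Input: bbbcccbc
Runs:
  'b' x 3 => "b3"
  'c' x 3 => "c3"
  'b' x 1 => "b1"
  'c' x 1 => "c1"
Compressed: "b3c3b1c1"
Compressed length: 8

8


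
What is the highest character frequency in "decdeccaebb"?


Input: decdeccaebb
Character counts:
  'a': 1
  'b': 2
  'c': 3
  'd': 2
  'e': 3
Maximum frequency: 3

3


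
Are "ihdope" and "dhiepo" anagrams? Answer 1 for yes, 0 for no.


Strings: "ihdope", "dhiepo"
Sorted first:  dehiop
Sorted second: dehiop
Sorted forms match => anagrams

1


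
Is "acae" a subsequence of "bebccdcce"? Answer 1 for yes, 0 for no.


Check if "acae" is a subsequence of "bebccdcce"
Greedy scan:
  Position 0 ('b'): no match needed
  Position 1 ('e'): no match needed
  Position 2 ('b'): no match needed
  Position 3 ('c'): no match needed
  Position 4 ('c'): no match needed
  Position 5 ('d'): no match needed
  Position 6 ('c'): no match needed
  Position 7 ('c'): no match needed
  Position 8 ('e'): no match needed
Only matched 0/4 characters => not a subsequence

0


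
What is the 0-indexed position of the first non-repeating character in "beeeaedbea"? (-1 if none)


Input: beeeaedbea
Character frequencies:
  'a': 2
  'b': 2
  'd': 1
  'e': 5
Scanning left to right for freq == 1:
  Position 0 ('b'): freq=2, skip
  Position 1 ('e'): freq=5, skip
  Position 2 ('e'): freq=5, skip
  Position 3 ('e'): freq=5, skip
  Position 4 ('a'): freq=2, skip
  Position 5 ('e'): freq=5, skip
  Position 6 ('d'): unique! => answer = 6

6


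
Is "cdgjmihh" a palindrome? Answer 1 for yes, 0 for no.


Input: cdgjmihh
Reversed: hhimjgdc
  Compare pos 0 ('c') with pos 7 ('h'): MISMATCH
  Compare pos 1 ('d') with pos 6 ('h'): MISMATCH
  Compare pos 2 ('g') with pos 5 ('i'): MISMATCH
  Compare pos 3 ('j') with pos 4 ('m'): MISMATCH
Result: not a palindrome

0


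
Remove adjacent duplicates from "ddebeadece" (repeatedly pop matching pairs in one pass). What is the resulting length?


Input: ddebeadece
Stack-based adjacent duplicate removal:
  Read 'd': push. Stack: d
  Read 'd': matches stack top 'd' => pop. Stack: (empty)
  Read 'e': push. Stack: e
  Read 'b': push. Stack: eb
  Read 'e': push. Stack: ebe
  Read 'a': push. Stack: ebea
  Read 'd': push. Stack: ebead
  Read 'e': push. Stack: ebeade
  Read 'c': push. Stack: ebeadec
  Read 'e': push. Stack: ebeadece
Final stack: "ebeadece" (length 8)

8


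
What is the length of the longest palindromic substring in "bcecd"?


Input: "bcecd"
Checking substrings for palindromes:
  [1:4] "cec" (len 3) => palindrome
Longest palindromic substring: "cec" with length 3

3


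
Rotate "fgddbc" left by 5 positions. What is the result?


Input: "fgddbc", rotate left by 5
First 5 characters: "fgddb"
Remaining characters: "c"
Concatenate remaining + first: "c" + "fgddb" = "cfgddb"

cfgddb


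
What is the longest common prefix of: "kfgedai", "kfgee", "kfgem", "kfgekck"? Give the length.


Words: kfgedai, kfgee, kfgem, kfgekck
  Position 0: all 'k' => match
  Position 1: all 'f' => match
  Position 2: all 'g' => match
  Position 3: all 'e' => match
  Position 4: ('d', 'e', 'm', 'k') => mismatch, stop
LCP = "kfge" (length 4)

4


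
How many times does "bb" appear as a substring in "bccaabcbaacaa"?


Searching for "bb" in "bccaabcbaacaa"
Scanning each position:
  Position 0: "bc" => no
  Position 1: "cc" => no
  Position 2: "ca" => no
  Position 3: "aa" => no
  Position 4: "ab" => no
  Position 5: "bc" => no
  Position 6: "cb" => no
  Position 7: "ba" => no
  Position 8: "aa" => no
  Position 9: "ac" => no
  Position 10: "ca" => no
  Position 11: "aa" => no
Total occurrences: 0

0


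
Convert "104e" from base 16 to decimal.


Input: "104e" in base 16
Positional expansion:
  Digit '1' (value 1) x 16^3 = 4096
  Digit '0' (value 0) x 16^2 = 0
  Digit '4' (value 4) x 16^1 = 64
  Digit 'e' (value 14) x 16^0 = 14
Sum = 4174

4174


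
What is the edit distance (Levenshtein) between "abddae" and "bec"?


Computing edit distance: "abddae" -> "bec"
DP table:
           b    e    c
      0    1    2    3
  a   1    1    2    3
  b   2    1    2    3
  d   3    2    2    3
  d   4    3    3    3
  a   5    4    4    4
  e   6    5    4    5
Edit distance = dp[6][3] = 5

5


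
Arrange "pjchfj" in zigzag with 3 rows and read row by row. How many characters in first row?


Zigzag "pjchfj" into 3 rows:
Placing characters:
  'p' => row 0
  'j' => row 1
  'c' => row 2
  'h' => row 1
  'f' => row 0
  'j' => row 1
Rows:
  Row 0: "pf"
  Row 1: "jhj"
  Row 2: "c"
First row length: 2

2


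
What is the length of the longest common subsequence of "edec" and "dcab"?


LCS of "edec" and "dcab"
DP table:
           d    c    a    b
      0    0    0    0    0
  e   0    0    0    0    0
  d   0    1    1    1    1
  e   0    1    1    1    1
  c   0    1    2    2    2
LCS length = dp[4][4] = 2

2


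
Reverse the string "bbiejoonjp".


Input: bbiejoonjp
Reading characters right to left:
  Position 9: 'p'
  Position 8: 'j'
  Position 7: 'n'
  Position 6: 'o'
  Position 5: 'o'
  Position 4: 'j'
  Position 3: 'e'
  Position 2: 'i'
  Position 1: 'b'
  Position 0: 'b'
Reversed: pjnoojeibb

pjnoojeibb


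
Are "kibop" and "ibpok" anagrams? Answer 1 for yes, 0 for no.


Strings: "kibop", "ibpok"
Sorted first:  bikop
Sorted second: bikop
Sorted forms match => anagrams

1


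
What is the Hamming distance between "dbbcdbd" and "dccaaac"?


Comparing "dbbcdbd" and "dccaaac" position by position:
  Position 0: 'd' vs 'd' => same
  Position 1: 'b' vs 'c' => differ
  Position 2: 'b' vs 'c' => differ
  Position 3: 'c' vs 'a' => differ
  Position 4: 'd' vs 'a' => differ
  Position 5: 'b' vs 'a' => differ
  Position 6: 'd' vs 'c' => differ
Total differences (Hamming distance): 6

6


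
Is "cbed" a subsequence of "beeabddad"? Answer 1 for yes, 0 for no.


Check if "cbed" is a subsequence of "beeabddad"
Greedy scan:
  Position 0 ('b'): no match needed
  Position 1 ('e'): no match needed
  Position 2 ('e'): no match needed
  Position 3 ('a'): no match needed
  Position 4 ('b'): no match needed
  Position 5 ('d'): no match needed
  Position 6 ('d'): no match needed
  Position 7 ('a'): no match needed
  Position 8 ('d'): no match needed
Only matched 0/4 characters => not a subsequence

0


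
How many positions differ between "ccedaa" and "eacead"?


Comparing "ccedaa" and "eacead" position by position:
  Position 0: 'c' vs 'e' => DIFFER
  Position 1: 'c' vs 'a' => DIFFER
  Position 2: 'e' vs 'c' => DIFFER
  Position 3: 'd' vs 'e' => DIFFER
  Position 4: 'a' vs 'a' => same
  Position 5: 'a' vs 'd' => DIFFER
Positions that differ: 5

5


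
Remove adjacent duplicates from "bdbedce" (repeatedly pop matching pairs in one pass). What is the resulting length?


Input: bdbedce
Stack-based adjacent duplicate removal:
  Read 'b': push. Stack: b
  Read 'd': push. Stack: bd
  Read 'b': push. Stack: bdb
  Read 'e': push. Stack: bdbe
  Read 'd': push. Stack: bdbed
  Read 'c': push. Stack: bdbedc
  Read 'e': push. Stack: bdbedce
Final stack: "bdbedce" (length 7)

7


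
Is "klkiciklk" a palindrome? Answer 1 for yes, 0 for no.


Input: klkiciklk
Reversed: klkiciklk
  Compare pos 0 ('k') with pos 8 ('k'): match
  Compare pos 1 ('l') with pos 7 ('l'): match
  Compare pos 2 ('k') with pos 6 ('k'): match
  Compare pos 3 ('i') with pos 5 ('i'): match
Result: palindrome

1


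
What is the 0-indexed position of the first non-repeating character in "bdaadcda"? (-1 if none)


Input: bdaadcda
Character frequencies:
  'a': 3
  'b': 1
  'c': 1
  'd': 3
Scanning left to right for freq == 1:
  Position 0 ('b'): unique! => answer = 0

0


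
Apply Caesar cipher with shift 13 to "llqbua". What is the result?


Caesar cipher: shift "llqbua" by 13
  'l' (pos 11) + 13 = pos 24 = 'y'
  'l' (pos 11) + 13 = pos 24 = 'y'
  'q' (pos 16) + 13 = pos 3 = 'd'
  'b' (pos 1) + 13 = pos 14 = 'o'
  'u' (pos 20) + 13 = pos 7 = 'h'
  'a' (pos 0) + 13 = pos 13 = 'n'
Result: yydohn

yydohn


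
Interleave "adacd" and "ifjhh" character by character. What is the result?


Interleaving "adacd" and "ifjhh":
  Position 0: 'a' from first, 'i' from second => "ai"
  Position 1: 'd' from first, 'f' from second => "df"
  Position 2: 'a' from first, 'j' from second => "aj"
  Position 3: 'c' from first, 'h' from second => "ch"
  Position 4: 'd' from first, 'h' from second => "dh"
Result: aidfajchdh

aidfajchdh


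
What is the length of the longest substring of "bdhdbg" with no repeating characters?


Input: "bdhdbg"
Sliding window (track last position of each char):
  Position 0 ('b'): window [0,0] length 1 -- new best
  Position 1 ('d'): window [0,1] length 2 -- new best
  Position 2 ('h'): window [0,2] length 3 -- new best
  Position 3 ('d'): repeat (last at 1), move window start to 2
  Position 3 ('d'): window [2,3] length 2
  Position 4 ('b'): window [2,4] length 3
  Position 5 ('g'): window [2,5] length 4 -- new best
Longest substring with no repeats: "hdbg" with length 4

4


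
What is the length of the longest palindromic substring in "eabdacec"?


Input: "eabdacec"
Checking substrings for palindromes:
  [5:8] "cec" (len 3) => palindrome
Longest palindromic substring: "cec" with length 3

3


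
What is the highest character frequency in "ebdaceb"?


Input: ebdaceb
Character counts:
  'a': 1
  'b': 2
  'c': 1
  'd': 1
  'e': 2
Maximum frequency: 2

2


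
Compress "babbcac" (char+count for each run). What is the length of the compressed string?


Input: babbcac
Runs:
  'b' x 1 => "b1"
  'a' x 1 => "a1"
  'b' x 2 => "b2"
  'c' x 1 => "c1"
  'a' x 1 => "a1"
  'c' x 1 => "c1"
Compressed: "b1a1b2c1a1c1"
Compressed length: 12

12


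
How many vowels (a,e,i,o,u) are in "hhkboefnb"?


Input: hhkboefnb
Checking each character:
  'h' at position 0: consonant
  'h' at position 1: consonant
  'k' at position 2: consonant
  'b' at position 3: consonant
  'o' at position 4: vowel (running total: 1)
  'e' at position 5: vowel (running total: 2)
  'f' at position 6: consonant
  'n' at position 7: consonant
  'b' at position 8: consonant
Total vowels: 2

2


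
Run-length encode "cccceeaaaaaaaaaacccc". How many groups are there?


Input: cccceeaaaaaaaaaacccc
Scanning for consecutive runs:
  Group 1: 'c' x 4 (positions 0-3)
  Group 2: 'e' x 2 (positions 4-5)
  Group 3: 'a' x 10 (positions 6-15)
  Group 4: 'c' x 4 (positions 16-19)
Total groups: 4

4


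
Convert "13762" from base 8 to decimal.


Input: "13762" in base 8
Positional expansion:
  Digit '1' (value 1) x 8^4 = 4096
  Digit '3' (value 3) x 8^3 = 1536
  Digit '7' (value 7) x 8^2 = 448
  Digit '6' (value 6) x 8^1 = 48
  Digit '2' (value 2) x 8^0 = 2
Sum = 6130

6130


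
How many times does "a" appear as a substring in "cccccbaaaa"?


Searching for "a" in "cccccbaaaa"
Scanning each position:
  Position 0: "c" => no
  Position 1: "c" => no
  Position 2: "c" => no
  Position 3: "c" => no
  Position 4: "c" => no
  Position 5: "b" => no
  Position 6: "a" => MATCH
  Position 7: "a" => MATCH
  Position 8: "a" => MATCH
  Position 9: "a" => MATCH
Total occurrences: 4

4


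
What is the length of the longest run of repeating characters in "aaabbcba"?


Input: "aaabbcba"
Scanning for longest run:
  Position 1 ('a'): continues run of 'a', length=2
  Position 2 ('a'): continues run of 'a', length=3
  Position 3 ('b'): new char, reset run to 1
  Position 4 ('b'): continues run of 'b', length=2
  Position 5 ('c'): new char, reset run to 1
  Position 6 ('b'): new char, reset run to 1
  Position 7 ('a'): new char, reset run to 1
Longest run: 'a' with length 3

3


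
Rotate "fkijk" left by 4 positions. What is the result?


Input: "fkijk", rotate left by 4
First 4 characters: "fkij"
Remaining characters: "k"
Concatenate remaining + first: "k" + "fkij" = "kfkij"

kfkij


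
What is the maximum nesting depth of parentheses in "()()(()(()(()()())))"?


Input: "()()(()(()(()()())))"
Tracking depth:
  Position 0 '(': depth becomes 1
  Position 1 ')': depth becomes 0
  Position 2 '(': depth becomes 1
  Position 3 ')': depth becomes 0
  Position 4 '(': depth becomes 1
  Position 5 '(': depth becomes 2
  Position 6 ')': depth becomes 1
  Position 7 '(': depth becomes 2
  Position 8 '(': depth becomes 3
  Position 9 ')': depth becomes 2
  Position 10 '(': depth becomes 3
  Position 11 '(': depth becomes 4
  Position 12 ')': depth becomes 3
  Position 13 '(': depth becomes 4
  Position 14 ')': depth becomes 3
  Position 15 '(': depth becomes 4
  Position 16 ')': depth becomes 3
  Position 17 ')': depth becomes 2
  Position 18 ')': depth becomes 1
  Position 19 ')': depth becomes 0
Maximum depth reached: 4

4


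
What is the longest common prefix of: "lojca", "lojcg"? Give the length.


Words: lojca, lojcg
  Position 0: all 'l' => match
  Position 1: all 'o' => match
  Position 2: all 'j' => match
  Position 3: all 'c' => match
  Position 4: ('a', 'g') => mismatch, stop
LCP = "lojc" (length 4)

4


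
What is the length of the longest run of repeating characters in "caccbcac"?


Input: "caccbcac"
Scanning for longest run:
  Position 1 ('a'): new char, reset run to 1
  Position 2 ('c'): new char, reset run to 1
  Position 3 ('c'): continues run of 'c', length=2
  Position 4 ('b'): new char, reset run to 1
  Position 5 ('c'): new char, reset run to 1
  Position 6 ('a'): new char, reset run to 1
  Position 7 ('c'): new char, reset run to 1
Longest run: 'c' with length 2

2


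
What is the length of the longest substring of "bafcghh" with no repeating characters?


Input: "bafcghh"
Sliding window (track last position of each char):
  Position 0 ('b'): window [0,0] length 1 -- new best
  Position 1 ('a'): window [0,1] length 2 -- new best
  Position 2 ('f'): window [0,2] length 3 -- new best
  Position 3 ('c'): window [0,3] length 4 -- new best
  Position 4 ('g'): window [0,4] length 5 -- new best
  Position 5 ('h'): window [0,5] length 6 -- new best
  Position 6 ('h'): repeat (last at 5), move window start to 6
  Position 6 ('h'): window [6,6] length 1
Longest substring with no repeats: "bafcgh" with length 6

6


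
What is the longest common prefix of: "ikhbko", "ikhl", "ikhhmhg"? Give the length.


Words: ikhbko, ikhl, ikhhmhg
  Position 0: all 'i' => match
  Position 1: all 'k' => match
  Position 2: all 'h' => match
  Position 3: ('b', 'l', 'h') => mismatch, stop
LCP = "ikh" (length 3)

3


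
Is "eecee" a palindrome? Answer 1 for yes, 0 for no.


Input: eecee
Reversed: eecee
  Compare pos 0 ('e') with pos 4 ('e'): match
  Compare pos 1 ('e') with pos 3 ('e'): match
Result: palindrome

1


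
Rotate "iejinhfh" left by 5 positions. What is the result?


Input: "iejinhfh", rotate left by 5
First 5 characters: "iejin"
Remaining characters: "hfh"
Concatenate remaining + first: "hfh" + "iejin" = "hfhiejin"

hfhiejin


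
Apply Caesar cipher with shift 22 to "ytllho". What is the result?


Caesar cipher: shift "ytllho" by 22
  'y' (pos 24) + 22 = pos 20 = 'u'
  't' (pos 19) + 22 = pos 15 = 'p'
  'l' (pos 11) + 22 = pos 7 = 'h'
  'l' (pos 11) + 22 = pos 7 = 'h'
  'h' (pos 7) + 22 = pos 3 = 'd'
  'o' (pos 14) + 22 = pos 10 = 'k'
Result: uphhdk

uphhdk


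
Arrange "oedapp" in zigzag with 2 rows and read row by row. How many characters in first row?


Zigzag "oedapp" into 2 rows:
Placing characters:
  'o' => row 0
  'e' => row 1
  'd' => row 0
  'a' => row 1
  'p' => row 0
  'p' => row 1
Rows:
  Row 0: "odp"
  Row 1: "eap"
First row length: 3

3


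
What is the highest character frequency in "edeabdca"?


Input: edeabdca
Character counts:
  'a': 2
  'b': 1
  'c': 1
  'd': 2
  'e': 2
Maximum frequency: 2

2


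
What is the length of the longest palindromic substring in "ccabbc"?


Input: "ccabbc"
Checking substrings for palindromes:
  [0:2] "cc" (len 2) => palindrome
  [3:5] "bb" (len 2) => palindrome
Longest palindromic substring: "cc" with length 2

2


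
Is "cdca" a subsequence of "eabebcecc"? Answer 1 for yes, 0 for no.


Check if "cdca" is a subsequence of "eabebcecc"
Greedy scan:
  Position 0 ('e'): no match needed
  Position 1 ('a'): no match needed
  Position 2 ('b'): no match needed
  Position 3 ('e'): no match needed
  Position 4 ('b'): no match needed
  Position 5 ('c'): matches sub[0] = 'c'
  Position 6 ('e'): no match needed
  Position 7 ('c'): no match needed
  Position 8 ('c'): no match needed
Only matched 1/4 characters => not a subsequence

0


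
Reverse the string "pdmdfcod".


Input: pdmdfcod
Reading characters right to left:
  Position 7: 'd'
  Position 6: 'o'
  Position 5: 'c'
  Position 4: 'f'
  Position 3: 'd'
  Position 2: 'm'
  Position 1: 'd'
  Position 0: 'p'
Reversed: docfdmdp

docfdmdp


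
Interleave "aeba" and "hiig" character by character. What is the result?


Interleaving "aeba" and "hiig":
  Position 0: 'a' from first, 'h' from second => "ah"
  Position 1: 'e' from first, 'i' from second => "ei"
  Position 2: 'b' from first, 'i' from second => "bi"
  Position 3: 'a' from first, 'g' from second => "ag"
Result: aheibiag

aheibiag


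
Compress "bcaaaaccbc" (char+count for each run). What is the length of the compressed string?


Input: bcaaaaccbc
Runs:
  'b' x 1 => "b1"
  'c' x 1 => "c1"
  'a' x 4 => "a4"
  'c' x 2 => "c2"
  'b' x 1 => "b1"
  'c' x 1 => "c1"
Compressed: "b1c1a4c2b1c1"
Compressed length: 12

12


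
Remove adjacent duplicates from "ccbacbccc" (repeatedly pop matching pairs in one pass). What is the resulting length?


Input: ccbacbccc
Stack-based adjacent duplicate removal:
  Read 'c': push. Stack: c
  Read 'c': matches stack top 'c' => pop. Stack: (empty)
  Read 'b': push. Stack: b
  Read 'a': push. Stack: ba
  Read 'c': push. Stack: bac
  Read 'b': push. Stack: bacb
  Read 'c': push. Stack: bacbc
  Read 'c': matches stack top 'c' => pop. Stack: bacb
  Read 'c': push. Stack: bacbc
Final stack: "bacbc" (length 5)

5


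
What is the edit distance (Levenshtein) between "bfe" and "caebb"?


Computing edit distance: "bfe" -> "caebb"
DP table:
           c    a    e    b    b
      0    1    2    3    4    5
  b   1    1    2    3    3    4
  f   2    2    2    3    4    4
  e   3    3    3    2    3    4
Edit distance = dp[3][5] = 4

4


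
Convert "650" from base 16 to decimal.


Input: "650" in base 16
Positional expansion:
  Digit '6' (value 6) x 16^2 = 1536
  Digit '5' (value 5) x 16^1 = 80
  Digit '0' (value 0) x 16^0 = 0
Sum = 1616

1616


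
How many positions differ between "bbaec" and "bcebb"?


Comparing "bbaec" and "bcebb" position by position:
  Position 0: 'b' vs 'b' => same
  Position 1: 'b' vs 'c' => DIFFER
  Position 2: 'a' vs 'e' => DIFFER
  Position 3: 'e' vs 'b' => DIFFER
  Position 4: 'c' vs 'b' => DIFFER
Positions that differ: 4

4


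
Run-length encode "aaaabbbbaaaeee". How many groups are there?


Input: aaaabbbbaaaeee
Scanning for consecutive runs:
  Group 1: 'a' x 4 (positions 0-3)
  Group 2: 'b' x 4 (positions 4-7)
  Group 3: 'a' x 3 (positions 8-10)
  Group 4: 'e' x 3 (positions 11-13)
Total groups: 4

4


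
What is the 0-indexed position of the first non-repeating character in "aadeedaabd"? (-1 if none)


Input: aadeedaabd
Character frequencies:
  'a': 4
  'b': 1
  'd': 3
  'e': 2
Scanning left to right for freq == 1:
  Position 0 ('a'): freq=4, skip
  Position 1 ('a'): freq=4, skip
  Position 2 ('d'): freq=3, skip
  Position 3 ('e'): freq=2, skip
  Position 4 ('e'): freq=2, skip
  Position 5 ('d'): freq=3, skip
  Position 6 ('a'): freq=4, skip
  Position 7 ('a'): freq=4, skip
  Position 8 ('b'): unique! => answer = 8

8


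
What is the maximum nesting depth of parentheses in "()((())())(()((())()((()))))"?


Input: "()((())())(()((())()((()))))"
Tracking depth:
  Position 0 '(': depth becomes 1
  Position 1 ')': depth becomes 0
  Position 2 '(': depth becomes 1
  Position 3 '(': depth becomes 2
  Position 4 '(': depth becomes 3
  Position 5 ')': depth becomes 2
  Position 6 ')': depth becomes 1
  Position 7 '(': depth becomes 2
  Position 8 ')': depth becomes 1
  Position 9 ')': depth becomes 0
  Position 10 '(': depth becomes 1
  Position 11 '(': depth becomes 2
  Position 12 ')': depth becomes 1
  Position 13 '(': depth becomes 2
  Position 14 '(': depth becomes 3
  Position 15 '(': depth becomes 4
  Position 16 ')': depth becomes 3
  Position 17 ')': depth becomes 2
  Position 18 '(': depth becomes 3
  Position 19 ')': depth becomes 2
  Position 20 '(': depth becomes 3
  Position 21 '(': depth becomes 4
  Position 22 '(': depth becomes 5
  Position 23 ')': depth becomes 4
  Position 24 ')': depth becomes 3
  Position 25 ')': depth becomes 2
  Position 26 ')': depth becomes 1
  Position 27 ')': depth becomes 0
Maximum depth reached: 5

5


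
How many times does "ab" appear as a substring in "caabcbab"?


Searching for "ab" in "caabcbab"
Scanning each position:
  Position 0: "ca" => no
  Position 1: "aa" => no
  Position 2: "ab" => MATCH
  Position 3: "bc" => no
  Position 4: "cb" => no
  Position 5: "ba" => no
  Position 6: "ab" => MATCH
Total occurrences: 2

2


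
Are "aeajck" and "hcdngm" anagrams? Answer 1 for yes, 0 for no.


Strings: "aeajck", "hcdngm"
Sorted first:  aacejk
Sorted second: cdghmn
Differ at position 0: 'a' vs 'c' => not anagrams

0


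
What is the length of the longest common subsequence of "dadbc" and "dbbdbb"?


LCS of "dadbc" and "dbbdbb"
DP table:
           d    b    b    d    b    b
      0    0    0    0    0    0    0
  d   0    1    1    1    1    1    1
  a   0    1    1    1    1    1    1
  d   0    1    1    1    2    2    2
  b   0    1    2    2    2    3    3
  c   0    1    2    2    2    3    3
LCS length = dp[5][6] = 3

3


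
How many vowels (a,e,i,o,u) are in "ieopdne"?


Input: ieopdne
Checking each character:
  'i' at position 0: vowel (running total: 1)
  'e' at position 1: vowel (running total: 2)
  'o' at position 2: vowel (running total: 3)
  'p' at position 3: consonant
  'd' at position 4: consonant
  'n' at position 5: consonant
  'e' at position 6: vowel (running total: 4)
Total vowels: 4

4


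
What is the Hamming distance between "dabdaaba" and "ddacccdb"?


Comparing "dabdaaba" and "ddacccdb" position by position:
  Position 0: 'd' vs 'd' => same
  Position 1: 'a' vs 'd' => differ
  Position 2: 'b' vs 'a' => differ
  Position 3: 'd' vs 'c' => differ
  Position 4: 'a' vs 'c' => differ
  Position 5: 'a' vs 'c' => differ
  Position 6: 'b' vs 'd' => differ
  Position 7: 'a' vs 'b' => differ
Total differences (Hamming distance): 7

7


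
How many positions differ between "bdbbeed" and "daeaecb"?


Comparing "bdbbeed" and "daeaecb" position by position:
  Position 0: 'b' vs 'd' => DIFFER
  Position 1: 'd' vs 'a' => DIFFER
  Position 2: 'b' vs 'e' => DIFFER
  Position 3: 'b' vs 'a' => DIFFER
  Position 4: 'e' vs 'e' => same
  Position 5: 'e' vs 'c' => DIFFER
  Position 6: 'd' vs 'b' => DIFFER
Positions that differ: 6

6


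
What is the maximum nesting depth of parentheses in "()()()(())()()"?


Input: "()()()(())()()"
Tracking depth:
  Position 0 '(': depth becomes 1
  Position 1 ')': depth becomes 0
  Position 2 '(': depth becomes 1
  Position 3 ')': depth becomes 0
  Position 4 '(': depth becomes 1
  Position 5 ')': depth becomes 0
  Position 6 '(': depth becomes 1
  Position 7 '(': depth becomes 2
  Position 8 ')': depth becomes 1
  Position 9 ')': depth becomes 0
  Position 10 '(': depth becomes 1
  Position 11 ')': depth becomes 0
  Position 12 '(': depth becomes 1
  Position 13 ')': depth becomes 0
Maximum depth reached: 2

2


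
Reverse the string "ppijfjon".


Input: ppijfjon
Reading characters right to left:
  Position 7: 'n'
  Position 6: 'o'
  Position 5: 'j'
  Position 4: 'f'
  Position 3: 'j'
  Position 2: 'i'
  Position 1: 'p'
  Position 0: 'p'
Reversed: nojfjipp

nojfjipp


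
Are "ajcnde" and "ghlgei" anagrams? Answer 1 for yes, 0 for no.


Strings: "ajcnde", "ghlgei"
Sorted first:  acdejn
Sorted second: egghil
Differ at position 0: 'a' vs 'e' => not anagrams

0


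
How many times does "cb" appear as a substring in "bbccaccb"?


Searching for "cb" in "bbccaccb"
Scanning each position:
  Position 0: "bb" => no
  Position 1: "bc" => no
  Position 2: "cc" => no
  Position 3: "ca" => no
  Position 4: "ac" => no
  Position 5: "cc" => no
  Position 6: "cb" => MATCH
Total occurrences: 1

1


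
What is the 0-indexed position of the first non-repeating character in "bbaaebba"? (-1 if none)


Input: bbaaebba
Character frequencies:
  'a': 3
  'b': 4
  'e': 1
Scanning left to right for freq == 1:
  Position 0 ('b'): freq=4, skip
  Position 1 ('b'): freq=4, skip
  Position 2 ('a'): freq=3, skip
  Position 3 ('a'): freq=3, skip
  Position 4 ('e'): unique! => answer = 4

4


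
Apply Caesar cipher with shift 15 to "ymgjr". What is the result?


Caesar cipher: shift "ymgjr" by 15
  'y' (pos 24) + 15 = pos 13 = 'n'
  'm' (pos 12) + 15 = pos 1 = 'b'
  'g' (pos 6) + 15 = pos 21 = 'v'
  'j' (pos 9) + 15 = pos 24 = 'y'
  'r' (pos 17) + 15 = pos 6 = 'g'
Result: nbvyg

nbvyg


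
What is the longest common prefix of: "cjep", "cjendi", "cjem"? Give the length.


Words: cjep, cjendi, cjem
  Position 0: all 'c' => match
  Position 1: all 'j' => match
  Position 2: all 'e' => match
  Position 3: ('p', 'n', 'm') => mismatch, stop
LCP = "cje" (length 3)

3


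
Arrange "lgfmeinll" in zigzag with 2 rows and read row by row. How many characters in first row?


Zigzag "lgfmeinll" into 2 rows:
Placing characters:
  'l' => row 0
  'g' => row 1
  'f' => row 0
  'm' => row 1
  'e' => row 0
  'i' => row 1
  'n' => row 0
  'l' => row 1
  'l' => row 0
Rows:
  Row 0: "lfenl"
  Row 1: "gmil"
First row length: 5

5


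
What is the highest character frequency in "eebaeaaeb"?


Input: eebaeaaeb
Character counts:
  'a': 3
  'b': 2
  'e': 4
Maximum frequency: 4

4


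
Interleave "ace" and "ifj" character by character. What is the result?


Interleaving "ace" and "ifj":
  Position 0: 'a' from first, 'i' from second => "ai"
  Position 1: 'c' from first, 'f' from second => "cf"
  Position 2: 'e' from first, 'j' from second => "ej"
Result: aicfej

aicfej


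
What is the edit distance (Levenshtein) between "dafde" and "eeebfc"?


Computing edit distance: "dafde" -> "eeebfc"
DP table:
           e    e    e    b    f    c
      0    1    2    3    4    5    6
  d   1    1    2    3    4    5    6
  a   2    2    2    3    4    5    6
  f   3    3    3    3    4    4    5
  d   4    4    4    4    4    5    5
  e   5    4    4    4    5    5    6
Edit distance = dp[5][6] = 6

6


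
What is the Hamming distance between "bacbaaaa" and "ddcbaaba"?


Comparing "bacbaaaa" and "ddcbaaba" position by position:
  Position 0: 'b' vs 'd' => differ
  Position 1: 'a' vs 'd' => differ
  Position 2: 'c' vs 'c' => same
  Position 3: 'b' vs 'b' => same
  Position 4: 'a' vs 'a' => same
  Position 5: 'a' vs 'a' => same
  Position 6: 'a' vs 'b' => differ
  Position 7: 'a' vs 'a' => same
Total differences (Hamming distance): 3

3


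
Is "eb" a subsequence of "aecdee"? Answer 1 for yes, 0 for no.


Check if "eb" is a subsequence of "aecdee"
Greedy scan:
  Position 0 ('a'): no match needed
  Position 1 ('e'): matches sub[0] = 'e'
  Position 2 ('c'): no match needed
  Position 3 ('d'): no match needed
  Position 4 ('e'): no match needed
  Position 5 ('e'): no match needed
Only matched 1/2 characters => not a subsequence

0


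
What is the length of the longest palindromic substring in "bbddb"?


Input: "bbddb"
Checking substrings for palindromes:
  [1:5] "bddb" (len 4) => palindrome
  [0:2] "bb" (len 2) => palindrome
  [2:4] "dd" (len 2) => palindrome
Longest palindromic substring: "bddb" with length 4

4


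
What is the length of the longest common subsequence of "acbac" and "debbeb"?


LCS of "acbac" and "debbeb"
DP table:
           d    e    b    b    e    b
      0    0    0    0    0    0    0
  a   0    0    0    0    0    0    0
  c   0    0    0    0    0    0    0
  b   0    0    0    1    1    1    1
  a   0    0    0    1    1    1    1
  c   0    0    0    1    1    1    1
LCS length = dp[5][6] = 1

1


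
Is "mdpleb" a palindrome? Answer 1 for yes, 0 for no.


Input: mdpleb
Reversed: belpdm
  Compare pos 0 ('m') with pos 5 ('b'): MISMATCH
  Compare pos 1 ('d') with pos 4 ('e'): MISMATCH
  Compare pos 2 ('p') with pos 3 ('l'): MISMATCH
Result: not a palindrome

0


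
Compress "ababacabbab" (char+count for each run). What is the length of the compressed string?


Input: ababacabbab
Runs:
  'a' x 1 => "a1"
  'b' x 1 => "b1"
  'a' x 1 => "a1"
  'b' x 1 => "b1"
  'a' x 1 => "a1"
  'c' x 1 => "c1"
  'a' x 1 => "a1"
  'b' x 2 => "b2"
  'a' x 1 => "a1"
  'b' x 1 => "b1"
Compressed: "a1b1a1b1a1c1a1b2a1b1"
Compressed length: 20

20


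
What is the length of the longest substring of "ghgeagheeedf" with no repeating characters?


Input: "ghgeagheeedf"
Sliding window (track last position of each char):
  Position 0 ('g'): window [0,0] length 1 -- new best
  Position 1 ('h'): window [0,1] length 2 -- new best
  Position 2 ('g'): repeat (last at 0), move window start to 1
  Position 2 ('g'): window [1,2] length 2
  Position 3 ('e'): window [1,3] length 3 -- new best
  Position 4 ('a'): window [1,4] length 4 -- new best
  Position 5 ('g'): repeat (last at 2), move window start to 3
  Position 5 ('g'): window [3,5] length 3
  Position 6 ('h'): window [3,6] length 4
  Position 7 ('e'): repeat (last at 3), move window start to 4
  Position 7 ('e'): window [4,7] length 4
  Position 8 ('e'): repeat (last at 7), move window start to 8
  Position 8 ('e'): window [8,8] length 1
  Position 9 ('e'): repeat (last at 8), move window start to 9
  Position 9 ('e'): window [9,9] length 1
  Position 10 ('d'): window [9,10] length 2
  Position 11 ('f'): window [9,11] length 3
Longest substring with no repeats: "hgea" with length 4

4


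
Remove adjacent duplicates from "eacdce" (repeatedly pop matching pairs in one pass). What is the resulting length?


Input: eacdce
Stack-based adjacent duplicate removal:
  Read 'e': push. Stack: e
  Read 'a': push. Stack: ea
  Read 'c': push. Stack: eac
  Read 'd': push. Stack: eacd
  Read 'c': push. Stack: eacdc
  Read 'e': push. Stack: eacdce
Final stack: "eacdce" (length 6)

6


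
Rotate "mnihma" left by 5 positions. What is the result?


Input: "mnihma", rotate left by 5
First 5 characters: "mnihm"
Remaining characters: "a"
Concatenate remaining + first: "a" + "mnihm" = "amnihm"

amnihm


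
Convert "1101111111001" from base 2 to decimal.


Input: "1101111111001" in base 2
Positional expansion:
  Digit '1' (value 1) x 2^12 = 4096
  Digit '1' (value 1) x 2^11 = 2048
  Digit '0' (value 0) x 2^10 = 0
  Digit '1' (value 1) x 2^9 = 512
  Digit '1' (value 1) x 2^8 = 256
  Digit '1' (value 1) x 2^7 = 128
  Digit '1' (value 1) x 2^6 = 64
  Digit '1' (value 1) x 2^5 = 32
  Digit '1' (value 1) x 2^4 = 16
  Digit '1' (value 1) x 2^3 = 8
  Digit '0' (value 0) x 2^2 = 0
  Digit '0' (value 0) x 2^1 = 0
  Digit '1' (value 1) x 2^0 = 1
Sum = 7161

7161


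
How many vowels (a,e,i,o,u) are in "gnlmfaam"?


Input: gnlmfaam
Checking each character:
  'g' at position 0: consonant
  'n' at position 1: consonant
  'l' at position 2: consonant
  'm' at position 3: consonant
  'f' at position 4: consonant
  'a' at position 5: vowel (running total: 1)
  'a' at position 6: vowel (running total: 2)
  'm' at position 7: consonant
Total vowels: 2

2


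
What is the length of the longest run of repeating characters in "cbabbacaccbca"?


Input: "cbabbacaccbca"
Scanning for longest run:
  Position 1 ('b'): new char, reset run to 1
  Position 2 ('a'): new char, reset run to 1
  Position 3 ('b'): new char, reset run to 1
  Position 4 ('b'): continues run of 'b', length=2
  Position 5 ('a'): new char, reset run to 1
  Position 6 ('c'): new char, reset run to 1
  Position 7 ('a'): new char, reset run to 1
  Position 8 ('c'): new char, reset run to 1
  Position 9 ('c'): continues run of 'c', length=2
  Position 10 ('b'): new char, reset run to 1
  Position 11 ('c'): new char, reset run to 1
  Position 12 ('a'): new char, reset run to 1
Longest run: 'b' with length 2

2


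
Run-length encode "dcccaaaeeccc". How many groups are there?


Input: dcccaaaeeccc
Scanning for consecutive runs:
  Group 1: 'd' x 1 (positions 0-0)
  Group 2: 'c' x 3 (positions 1-3)
  Group 3: 'a' x 3 (positions 4-6)
  Group 4: 'e' x 2 (positions 7-8)
  Group 5: 'c' x 3 (positions 9-11)
Total groups: 5

5


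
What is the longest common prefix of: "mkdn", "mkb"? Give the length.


Words: mkdn, mkb
  Position 0: all 'm' => match
  Position 1: all 'k' => match
  Position 2: ('d', 'b') => mismatch, stop
LCP = "mk" (length 2)

2


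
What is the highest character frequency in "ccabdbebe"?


Input: ccabdbebe
Character counts:
  'a': 1
  'b': 3
  'c': 2
  'd': 1
  'e': 2
Maximum frequency: 3

3


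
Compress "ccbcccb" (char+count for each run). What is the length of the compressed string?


Input: ccbcccb
Runs:
  'c' x 2 => "c2"
  'b' x 1 => "b1"
  'c' x 3 => "c3"
  'b' x 1 => "b1"
Compressed: "c2b1c3b1"
Compressed length: 8

8


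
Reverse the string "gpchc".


Input: gpchc
Reading characters right to left:
  Position 4: 'c'
  Position 3: 'h'
  Position 2: 'c'
  Position 1: 'p'
  Position 0: 'g'
Reversed: chcpg

chcpg


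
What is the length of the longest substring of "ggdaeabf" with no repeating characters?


Input: "ggdaeabf"
Sliding window (track last position of each char):
  Position 0 ('g'): window [0,0] length 1 -- new best
  Position 1 ('g'): repeat (last at 0), move window start to 1
  Position 1 ('g'): window [1,1] length 1
  Position 2 ('d'): window [1,2] length 2 -- new best
  Position 3 ('a'): window [1,3] length 3 -- new best
  Position 4 ('e'): window [1,4] length 4 -- new best
  Position 5 ('a'): repeat (last at 3), move window start to 4
  Position 5 ('a'): window [4,5] length 2
  Position 6 ('b'): window [4,6] length 3
  Position 7 ('f'): window [4,7] length 4
Longest substring with no repeats: "gdae" with length 4

4


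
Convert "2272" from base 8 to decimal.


Input: "2272" in base 8
Positional expansion:
  Digit '2' (value 2) x 8^3 = 1024
  Digit '2' (value 2) x 8^2 = 128
  Digit '7' (value 7) x 8^1 = 56
  Digit '2' (value 2) x 8^0 = 2
Sum = 1210

1210


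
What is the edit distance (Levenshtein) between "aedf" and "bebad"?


Computing edit distance: "aedf" -> "bebad"
DP table:
           b    e    b    a    d
      0    1    2    3    4    5
  a   1    1    2    3    3    4
  e   2    2    1    2    3    4
  d   3    3    2    2    3    3
  f   4    4    3    3    3    4
Edit distance = dp[4][5] = 4

4


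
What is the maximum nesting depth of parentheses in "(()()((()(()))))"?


Input: "(()()((()(()))))"
Tracking depth:
  Position 0 '(': depth becomes 1
  Position 1 '(': depth becomes 2
  Position 2 ')': depth becomes 1
  Position 3 '(': depth becomes 2
  Position 4 ')': depth becomes 1
  Position 5 '(': depth becomes 2
  Position 6 '(': depth becomes 3
  Position 7 '(': depth becomes 4
  Position 8 ')': depth becomes 3
  Position 9 '(': depth becomes 4
  Position 10 '(': depth becomes 5
  Position 11 ')': depth becomes 4
  Position 12 ')': depth becomes 3
  Position 13 ')': depth becomes 2
  Position 14 ')': depth becomes 1
  Position 15 ')': depth becomes 0
Maximum depth reached: 5

5
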